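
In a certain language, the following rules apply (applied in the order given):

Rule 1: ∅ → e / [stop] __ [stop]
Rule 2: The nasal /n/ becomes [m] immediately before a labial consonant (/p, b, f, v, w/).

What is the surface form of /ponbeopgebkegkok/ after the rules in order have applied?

Rule 1 (stop-cluster e-epenthesis): /p/ and /g/ form a stop–stop cluster, so [e] is inserted between them. /b/ and /k/ form a stop–stop cluster, so [e] is inserted between them. /g/ and /k/ form a stop–stop cluster, so [e] is inserted between them. /ponbeopgebkegkok/ → ponbeopegebekegekok.
Rule 2 (nasal place assimilation): /n/ precedes the labial consonant /b/, so it assimilates in place to [m]. /ponbeopegebekegekok/ → pombeopegebekegekok.

pombeopegebekegekok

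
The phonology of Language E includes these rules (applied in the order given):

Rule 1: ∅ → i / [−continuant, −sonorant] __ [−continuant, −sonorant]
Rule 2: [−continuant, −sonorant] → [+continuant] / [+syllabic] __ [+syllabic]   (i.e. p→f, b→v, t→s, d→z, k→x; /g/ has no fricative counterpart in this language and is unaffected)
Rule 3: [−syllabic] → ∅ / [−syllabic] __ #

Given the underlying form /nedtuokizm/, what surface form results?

nezisuoxiz

Rule 1 (stop-cluster i-epenthesis): /d/ and /t/ form a stop–stop cluster, so [i] is inserted between them. /nedtuokizm/ → nedituokizm.
Rule 2 (intervocalic spirantization): /d/ is a stop between vowels /e/ and /i/, so it spirantizes to the fricative [z]. /t/ is a stop between vowels /i/ and /u/, so it spirantizes to the fricative [s]. /k/ is a stop between vowels /o/ and /i/, so it spirantizes to the fricative [x]. /nedituokizm/ → nezisuoxizm.
Rule 3 (final cluster simplification): /m/ is the second consonant of a word-final cluster /zm/, so it deletes. /nezisuoxizm/ → nezisuoxiz.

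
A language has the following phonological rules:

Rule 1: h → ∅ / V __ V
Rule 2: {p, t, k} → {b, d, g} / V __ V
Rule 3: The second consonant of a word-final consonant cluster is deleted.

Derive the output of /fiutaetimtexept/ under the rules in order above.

fiudaedimtexep

Rule 1 (intervocalic h-deletion): no segment meets the environment; /fiutaetimtexept/ is unchanged.
Rule 2 (intervocalic voicing): /t/ is a voiceless stop between vowels /u/ and /a/, so it voices to [d]. /t/ is a voiceless stop between vowels /e/ and /i/, so it voices to [d]. /fiutaetimtexept/ → fiudaedimtexept.
Rule 3 (final cluster simplification): /t/ is the second consonant of a word-final cluster /pt/, so it deletes. /fiudaedimtexept/ → fiudaedimtexep.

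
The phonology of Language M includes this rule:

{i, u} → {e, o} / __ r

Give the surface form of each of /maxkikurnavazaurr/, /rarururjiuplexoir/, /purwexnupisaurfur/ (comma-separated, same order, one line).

/maxkikurnavazaurr/: /u/ is a high vowel immediately before /r/, so it lowers to [o]. /u/ is a high vowel immediately before /r/, so it lowers to [o]. → [maxkikornavazaorr].
/rarururjiuplexoir/: /u/ is a high vowel immediately before /r/, so it lowers to [o]. /u/ is a high vowel immediately before /r/, so it lowers to [o]. /i/ is a high vowel immediately before /r/, so it lowers to [e]. → [rarororjiuplexoer].
/purwexnupisaurfur/: /u/ is a high vowel immediately before /r/, so it lowers to [o]. /u/ is a high vowel immediately before /r/, so it lowers to [o]. /u/ is a high vowel immediately before /r/, so it lowers to [o]. → [porwexnupisaorfor].

maxkikornavazaorr, rarororjiuplexoer, porwexnupisaorfor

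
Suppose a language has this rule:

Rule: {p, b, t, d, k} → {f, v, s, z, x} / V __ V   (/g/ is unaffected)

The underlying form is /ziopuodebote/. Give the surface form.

ziofuozevose

/p/ is a stop between vowels /o/ and /u/, so it spirantizes to the fricative [f].
/d/ is a stop between vowels /o/ and /e/, so it spirantizes to the fricative [z].
/b/ is a stop between vowels /e/ and /o/, so it spirantizes to the fricative [v].
/t/ is a stop between vowels /o/ and /e/, so it spirantizes to the fricative [s].
Surface form: [ziofuozevose].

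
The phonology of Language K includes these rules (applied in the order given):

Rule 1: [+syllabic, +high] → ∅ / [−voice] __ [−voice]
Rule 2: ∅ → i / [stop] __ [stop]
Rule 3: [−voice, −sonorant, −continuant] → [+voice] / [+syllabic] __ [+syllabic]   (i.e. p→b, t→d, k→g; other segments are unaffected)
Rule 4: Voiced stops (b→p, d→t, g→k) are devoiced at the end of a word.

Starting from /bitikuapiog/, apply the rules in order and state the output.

Rule 1 (high vowel syncope): /i/ is a high vowel flanked by voiceless consonants /t/ and /k/, so it deletes. /bitikuapiog/ → bitkuapiog.
Rule 2 (stop-cluster i-epenthesis): /t/ and /k/ form a stop–stop cluster, so [i] is inserted between them. /bitkuapiog/ → bitikuapiog.
Rule 3 (intervocalic voicing): /t/ is a voiceless stop between vowels /i/ and /i/, so it voices to [d]. /k/ is a voiceless stop between vowels /i/ and /u/, so it voices to [g]. /p/ is a voiceless stop between vowels /a/ and /i/, so it voices to [b]. /bitikuapiog/ → bidiguabiog.
Rule 4 (final devoicing): /g/ is a voiced stop in word-final position, so it devoices to [k]. /bidiguabiog/ → bidiguabiok.

bidiguabiok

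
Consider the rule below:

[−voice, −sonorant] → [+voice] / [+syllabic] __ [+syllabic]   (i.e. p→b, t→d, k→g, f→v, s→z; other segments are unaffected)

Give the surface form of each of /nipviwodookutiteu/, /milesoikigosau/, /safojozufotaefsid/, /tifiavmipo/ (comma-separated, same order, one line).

/nipviwodookutiteu/: /k/ is a voiceless obstruent between vowels /o/ and /u/, so it voices to [g]. /t/ is a voiceless obstruent between vowels /u/ and /i/, so it voices to [d]. /t/ is a voiceless obstruent between vowels /i/ and /e/, so it voices to [d]. → [nipviwodoogudideu].
/milesoikigosau/: /s/ is a voiceless obstruent between vowels /e/ and /o/, so it voices to [z]. /k/ is a voiceless obstruent between vowels /i/ and /i/, so it voices to [g]. /s/ is a voiceless obstruent between vowels /o/ and /a/, so it voices to [z]. → [milezoigigozau].
/safojozufotaefsid/: /f/ is a voiceless obstruent between vowels /a/ and /o/, so it voices to [v]. /f/ is a voiceless obstruent between vowels /u/ and /o/, so it voices to [v]. /t/ is a voiceless obstruent between vowels /o/ and /a/, so it voices to [d]. → [savojozuvodaefsid].
/tifiavmipo/: /f/ is a voiceless obstruent between vowels /i/ and /i/, so it voices to [v]. /p/ is a voiceless obstruent between vowels /i/ and /o/, so it voices to [b]. → [tiviavmibo].

nipviwodoogudideu, milezoigigozau, savojozuvodaefsid, tiviavmibo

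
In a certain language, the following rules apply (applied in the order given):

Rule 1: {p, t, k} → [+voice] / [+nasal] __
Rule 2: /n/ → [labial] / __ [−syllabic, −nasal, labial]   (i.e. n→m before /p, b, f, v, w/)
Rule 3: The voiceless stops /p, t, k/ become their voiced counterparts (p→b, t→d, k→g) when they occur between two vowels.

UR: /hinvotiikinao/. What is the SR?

himvodiiginao

Rule 1 (post-nasal voicing): no segment meets the environment; /hinvotiikinao/ is unchanged.
Rule 2 (nasal place assimilation): /n/ precedes the labial consonant /v/, so it assimilates in place to [m]. /hinvotiikinao/ → himvotiikinao.
Rule 3 (intervocalic voicing): /t/ is a voiceless stop between vowels /o/ and /i/, so it voices to [d]. /k/ is a voiceless stop between vowels /i/ and /i/, so it voices to [g]. /himvotiikinao/ → himvodiiginao.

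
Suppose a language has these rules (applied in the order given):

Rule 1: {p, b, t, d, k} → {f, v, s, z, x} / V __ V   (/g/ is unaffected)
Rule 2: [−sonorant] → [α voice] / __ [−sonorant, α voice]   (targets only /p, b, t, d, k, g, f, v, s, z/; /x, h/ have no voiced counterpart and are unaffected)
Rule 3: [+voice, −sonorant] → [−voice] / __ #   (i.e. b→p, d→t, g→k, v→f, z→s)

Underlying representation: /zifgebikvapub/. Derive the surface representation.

zivgevigvafup

Rule 1 (intervocalic spirantization): /b/ is a stop between vowels /e/ and /i/, so it spirantizes to the fricative [v]. /p/ is a stop between vowels /a/ and /u/, so it spirantizes to the fricative [f]. /zifgebikvapub/ → zifgevikvafub.
Rule 2 (regressive voicing assimilation): /f/ precedes the voiced obstruent /g/, so it voices to [v] by assimilation. /k/ precedes the voiced obstruent /v/, so it voices to [g] by assimilation. /zifgevikvafub/ → zivgevigvafub.
Rule 3 (final devoicing): /b/ is a voiced obstruent in word-final position, so it devoices to [p]. /zivgevigvafub/ → zivgevigvafup.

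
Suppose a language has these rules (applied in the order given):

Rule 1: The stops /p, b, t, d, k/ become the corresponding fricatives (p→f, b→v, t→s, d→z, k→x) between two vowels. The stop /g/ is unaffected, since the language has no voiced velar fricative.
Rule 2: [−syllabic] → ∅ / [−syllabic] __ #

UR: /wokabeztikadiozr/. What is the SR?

Rule 1 (intervocalic spirantization): /k/ is a stop between vowels /o/ and /a/, so it spirantizes to the fricative [x]. /b/ is a stop between vowels /a/ and /e/, so it spirantizes to the fricative [v]. /k/ is a stop between vowels /i/ and /a/, so it spirantizes to the fricative [x]. /d/ is a stop between vowels /a/ and /i/, so it spirantizes to the fricative [z]. /wokabeztikadiozr/ → woxaveztixaziozr.
Rule 2 (final cluster simplification): /r/ is the second consonant of a word-final cluster /zr/, so it deletes. /woxaveztixaziozr/ → woxaveztixazioz.

woxaveztixazioz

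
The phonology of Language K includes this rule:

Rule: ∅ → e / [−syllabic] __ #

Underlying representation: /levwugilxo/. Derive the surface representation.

No segment of /levwugilxo/ meets the structural description of the rule, so the form surfaces unchanged.

levwugilxo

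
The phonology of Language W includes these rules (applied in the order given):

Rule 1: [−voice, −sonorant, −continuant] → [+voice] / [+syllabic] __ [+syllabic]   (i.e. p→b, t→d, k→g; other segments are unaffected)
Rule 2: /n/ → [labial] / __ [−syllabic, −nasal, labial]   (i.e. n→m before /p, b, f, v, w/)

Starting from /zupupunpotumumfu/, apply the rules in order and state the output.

zububumpodumumfu

Rule 1 (intervocalic voicing): /p/ is a voiceless stop between vowels /u/ and /u/, so it voices to [b]. /p/ is a voiceless stop between vowels /u/ and /u/, so it voices to [b]. /t/ is a voiceless stop between vowels /o/ and /u/, so it voices to [d]. /zupupunpotumumfu/ → zububunpodumumfu.
Rule 2 (nasal place assimilation): /n/ precedes the labial consonant /p/, so it assimilates in place to [m]. /zububunpodumumfu/ → zububumpodumumfu.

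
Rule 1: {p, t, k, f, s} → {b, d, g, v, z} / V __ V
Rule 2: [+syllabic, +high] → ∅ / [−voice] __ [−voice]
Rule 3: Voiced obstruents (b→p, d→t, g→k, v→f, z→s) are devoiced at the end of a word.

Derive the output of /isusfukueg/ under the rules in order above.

izusfuguek

Rule 1 (intervocalic voicing): /s/ is a voiceless obstruent between vowels /i/ and /u/, so it voices to [z]. /k/ is a voiceless obstruent between vowels /u/ and /u/, so it voices to [g]. /isusfukueg/ → izusfugueg.
Rule 2 (high vowel syncope): no segment meets the environment; /izusfugueg/ is unchanged.
Rule 3 (final devoicing): /g/ is a voiced obstruent in word-final position, so it devoices to [k]. /izusfugueg/ → izusfuguek.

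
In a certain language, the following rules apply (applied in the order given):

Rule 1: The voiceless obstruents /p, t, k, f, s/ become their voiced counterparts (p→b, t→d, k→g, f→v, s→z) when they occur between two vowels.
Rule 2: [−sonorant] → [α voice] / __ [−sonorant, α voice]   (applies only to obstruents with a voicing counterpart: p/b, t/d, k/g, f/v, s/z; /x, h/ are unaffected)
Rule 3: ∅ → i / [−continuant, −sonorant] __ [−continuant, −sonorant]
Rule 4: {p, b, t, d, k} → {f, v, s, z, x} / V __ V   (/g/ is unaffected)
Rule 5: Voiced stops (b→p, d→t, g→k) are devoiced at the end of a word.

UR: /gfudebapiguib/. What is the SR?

kfuzevaviguip

Rule 1 (intervocalic voicing): /p/ is a voiceless obstruent between vowels /a/ and /i/, so it voices to [b]. /gfudebapiguib/ → gfudebabiguib.
Rule 2 (regressive voicing assimilation): /g/ precedes the voiceless obstruent /f/, so it devoices to [k] by assimilation. /gfudebabiguib/ → kfudebabiguib.
Rule 3 (stop-cluster i-epenthesis): no segment meets the environment; /kfudebabiguib/ is unchanged.
Rule 4 (intervocalic spirantization): /d/ is a stop between vowels /u/ and /e/, so it spirantizes to the fricative [z]. /b/ is a stop between vowels /e/ and /a/, so it spirantizes to the fricative [v]. /b/ is a stop between vowels /a/ and /i/, so it spirantizes to the fricative [v]. /kfudebabiguib/ → kfuzevaviguib.
Rule 5 (final devoicing): /b/ is a voiced stop in word-final position, so it devoices to [p]. /kfuzevaviguib/ → kfuzevaviguip.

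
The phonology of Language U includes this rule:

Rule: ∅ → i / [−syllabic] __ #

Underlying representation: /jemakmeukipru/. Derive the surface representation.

No segment of /jemakmeukipru/ meets the structural description of the rule, so the form surfaces unchanged.

jemakmeukipru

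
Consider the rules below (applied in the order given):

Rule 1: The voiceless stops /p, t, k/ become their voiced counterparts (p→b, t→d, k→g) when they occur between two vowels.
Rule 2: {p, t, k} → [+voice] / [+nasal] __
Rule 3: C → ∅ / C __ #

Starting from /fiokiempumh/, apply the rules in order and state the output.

Rule 1 (intervocalic voicing): /k/ is a voiceless stop between vowels /o/ and /i/, so it voices to [g]. /fiokiempumh/ → fiogiempumh.
Rule 2 (post-nasal voicing): /p/ is a voiceless stop immediately after the nasal /m/, so it voices to [b]. /fiogiempumh/ → fiogiembumh.
Rule 3 (final cluster simplification): /h/ is the second consonant of a word-final cluster /mh/, so it deletes. /fiogiembumh/ → fiogiembum.

fiogiembum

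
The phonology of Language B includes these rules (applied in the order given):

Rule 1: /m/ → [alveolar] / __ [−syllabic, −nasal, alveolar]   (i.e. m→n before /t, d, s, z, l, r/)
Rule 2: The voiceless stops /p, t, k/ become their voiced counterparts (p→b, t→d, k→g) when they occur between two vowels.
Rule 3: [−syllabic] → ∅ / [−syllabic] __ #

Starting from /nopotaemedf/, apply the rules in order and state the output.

Rule 1 (nasal place assimilation): no segment meets the environment; /nopotaemedf/ is unchanged.
Rule 2 (intervocalic voicing): /p/ is a voiceless stop between vowels /o/ and /o/, so it voices to [b]. /t/ is a voiceless stop between vowels /o/ and /a/, so it voices to [d]. /nopotaemedf/ → nobodaemedf.
Rule 3 (final cluster simplification): /f/ is the second consonant of a word-final cluster /df/, so it deletes. /nobodaemedf/ → nobodaemed.

nobodaemed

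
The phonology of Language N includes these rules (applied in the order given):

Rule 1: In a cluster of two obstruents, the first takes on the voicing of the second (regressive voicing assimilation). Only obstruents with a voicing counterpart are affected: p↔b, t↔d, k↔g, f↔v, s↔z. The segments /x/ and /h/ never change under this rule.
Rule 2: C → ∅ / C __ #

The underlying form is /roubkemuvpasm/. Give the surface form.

roupkemufpas

Rule 1 (regressive voicing assimilation): /b/ precedes the voiceless obstruent /k/, so it devoices to [p] by assimilation. /v/ precedes the voiceless obstruent /p/, so it devoices to [f] by assimilation. /roubkemuvpasm/ → roupkemufpasm.
Rule 2 (final cluster simplification): /m/ is the second consonant of a word-final cluster /sm/, so it deletes. /roupkemufpasm/ → roupkemufpas.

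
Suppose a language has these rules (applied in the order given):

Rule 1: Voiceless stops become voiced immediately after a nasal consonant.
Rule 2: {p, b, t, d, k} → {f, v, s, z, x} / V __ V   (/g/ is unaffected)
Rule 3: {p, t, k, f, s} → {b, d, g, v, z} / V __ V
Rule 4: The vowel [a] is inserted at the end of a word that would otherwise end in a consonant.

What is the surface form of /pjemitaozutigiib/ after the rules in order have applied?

Rule 1 (post-nasal voicing): no segment meets the environment; /pjemitaozutigiib/ is unchanged.
Rule 2 (intervocalic spirantization): /t/ is a stop between vowels /i/ and /a/, so it spirantizes to the fricative [s]. /t/ is a stop between vowels /u/ and /i/, so it spirantizes to the fricative [s]. /pjemitaozutigiib/ → pjemisaozusigiib.
Rule 3 (intervocalic voicing): /s/ is a voiceless obstruent between vowels /i/ and /a/, so it voices to [z]. /s/ is a voiceless obstruent between vowels /u/ and /i/, so it voices to [z]. /pjemisaozusigiib/ → pjemizaozuzigiib.
Rule 4 (final a-epenthesis): the form ends in the consonant /b/, so [a] is inserted word-finally. /pjemizaozuzigiib/ → pjemizaozuzigiiba.

pjemizaozuzigiiba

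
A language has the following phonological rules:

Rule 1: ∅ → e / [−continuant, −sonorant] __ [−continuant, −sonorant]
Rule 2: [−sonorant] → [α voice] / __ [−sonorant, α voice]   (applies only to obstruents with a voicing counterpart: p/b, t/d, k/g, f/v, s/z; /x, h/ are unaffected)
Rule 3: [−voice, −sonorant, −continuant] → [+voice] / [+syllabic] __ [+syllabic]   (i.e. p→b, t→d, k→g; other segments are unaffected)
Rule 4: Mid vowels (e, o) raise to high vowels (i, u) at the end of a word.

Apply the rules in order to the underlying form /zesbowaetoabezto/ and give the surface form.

Rule 1 (stop-cluster e-epenthesis): no segment meets the environment; /zesbowaetoabezto/ is unchanged.
Rule 2 (regressive voicing assimilation): /s/ precedes the voiced obstruent /b/, so it voices to [z] by assimilation. /z/ precedes the voiceless obstruent /t/, so it devoices to [s] by assimilation. /zesbowaetoabezto/ → zezbowaetoabesto.
Rule 3 (intervocalic voicing): /t/ is a voiceless stop between vowels /e/ and /o/, so it voices to [d]. /zezbowaetoabesto/ → zezbowaedoabesto.
Rule 4 (final vowel raising): /o/ is a mid vowel in word-final position, so it raises to [u]. /zezbowaedoabesto/ → zezbowaedoabestu.

zezbowaedoabestu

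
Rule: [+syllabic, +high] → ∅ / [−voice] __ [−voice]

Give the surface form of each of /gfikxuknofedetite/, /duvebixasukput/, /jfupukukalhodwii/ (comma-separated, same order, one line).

/gfikxuknofedetite/: /i/ is a high vowel flanked by voiceless consonants /f/ and /k/, so it deletes. /u/ is a high vowel flanked by voiceless consonants /x/ and /k/, so it deletes. /i/ is a high vowel flanked by voiceless consonants /t/ and /t/, so it deletes. → [gfkxknofedette].
/duvebixasukput/: /u/ is a high vowel flanked by voiceless consonants /s/ and /k/, so it deletes. /u/ is a high vowel flanked by voiceless consonants /p/ and /t/, so it deletes. → [duvebixaskpt].
/jfupukukalhodwii/: /u/ is a high vowel flanked by voiceless consonants /f/ and /p/, so it deletes. /u/ is a high vowel flanked by voiceless consonants /p/ and /k/, so it deletes. /u/ is a high vowel flanked by voiceless consonants /k/ and /k/, so it deletes. → [jfpkkalhodwii].

gfkxknofedette, duvebixaskpt, jfpkkalhodwii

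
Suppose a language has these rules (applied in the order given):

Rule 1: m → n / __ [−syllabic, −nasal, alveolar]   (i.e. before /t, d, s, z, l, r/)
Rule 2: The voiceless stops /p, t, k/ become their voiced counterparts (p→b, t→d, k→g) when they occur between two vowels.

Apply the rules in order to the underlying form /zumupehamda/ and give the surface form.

zumubehanda

Rule 1 (nasal place assimilation): /m/ precedes the alveolar consonant /d/, so it assimilates in place to [n]. /zumupehamda/ → zumupehanda.
Rule 2 (intervocalic voicing): /p/ is a voiceless stop between vowels /u/ and /e/, so it voices to [b]. /zumupehanda/ → zumubehanda.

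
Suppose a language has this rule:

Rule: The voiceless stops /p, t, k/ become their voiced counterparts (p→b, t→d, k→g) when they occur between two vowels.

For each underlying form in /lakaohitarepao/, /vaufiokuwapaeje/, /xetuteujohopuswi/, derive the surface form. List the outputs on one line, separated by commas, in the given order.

/lakaohitarepao/: /k/ is a voiceless stop between vowels /a/ and /a/, so it voices to [g]. /t/ is a voiceless stop between vowels /i/ and /a/, so it voices to [d]. /p/ is a voiceless stop between vowels /e/ and /a/, so it voices to [b]. → [lagaohidarebao].
/vaufiokuwapaeje/: /k/ is a voiceless stop between vowels /o/ and /u/, so it voices to [g]. /p/ is a voiceless stop between vowels /a/ and /a/, so it voices to [b]. → [vaufioguwabaeje].
/xetuteujohopuswi/: /t/ is a voiceless stop between vowels /e/ and /u/, so it voices to [d]. /t/ is a voiceless stop between vowels /u/ and /e/, so it voices to [d]. /p/ is a voiceless stop between vowels /o/ and /u/, so it voices to [b]. → [xedudeujohobuswi].

lagaohidarebao, vaufioguwabaeje, xedudeujohobuswi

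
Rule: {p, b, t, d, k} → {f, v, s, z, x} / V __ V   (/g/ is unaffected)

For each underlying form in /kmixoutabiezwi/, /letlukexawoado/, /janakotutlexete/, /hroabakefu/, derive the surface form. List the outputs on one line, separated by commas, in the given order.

kmixousaviezwi, letluxexawoazo, janaxosutlexese, hroavaxefu

/kmixoutabiezwi/: /t/ is a stop between vowels /u/ and /a/, so it spirantizes to the fricative [s]. /b/ is a stop between vowels /a/ and /i/, so it spirantizes to the fricative [v]. → [kmixousaviezwi].
/letlukexawoado/: /k/ is a stop between vowels /u/ and /e/, so it spirantizes to the fricative [x]. /d/ is a stop between vowels /a/ and /o/, so it spirantizes to the fricative [z]. → [letluxexawoazo].
/janakotutlexete/: /k/ is a stop between vowels /a/ and /o/, so it spirantizes to the fricative [x]. /t/ is a stop between vowels /o/ and /u/, so it spirantizes to the fricative [s]. /t/ is a stop between vowels /e/ and /e/, so it spirantizes to the fricative [s]. → [janaxosutlexese].
/hroabakefu/: /b/ is a stop between vowels /a/ and /a/, so it spirantizes to the fricative [v]. /k/ is a stop between vowels /a/ and /e/, so it spirantizes to the fricative [x]. → [hroavaxefu].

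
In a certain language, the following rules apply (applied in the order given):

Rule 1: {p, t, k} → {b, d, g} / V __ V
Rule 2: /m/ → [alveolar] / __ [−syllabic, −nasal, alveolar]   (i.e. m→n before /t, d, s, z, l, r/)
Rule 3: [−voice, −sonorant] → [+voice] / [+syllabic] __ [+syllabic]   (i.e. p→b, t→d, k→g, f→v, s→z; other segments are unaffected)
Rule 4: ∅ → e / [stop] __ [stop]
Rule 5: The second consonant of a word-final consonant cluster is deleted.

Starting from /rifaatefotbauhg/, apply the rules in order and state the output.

rivaadevotebauh

Rule 1 (intervocalic voicing): /t/ is a voiceless stop between vowels /a/ and /e/, so it voices to [d]. /rifaatefotbauhg/ → rifaadefotbauhg.
Rule 2 (nasal place assimilation): no segment meets the environment; /rifaadefotbauhg/ is unchanged.
Rule 3 (intervocalic voicing): /f/ is a voiceless obstruent between vowels /i/ and /a/, so it voices to [v]. /f/ is a voiceless obstruent between vowels /e/ and /o/, so it voices to [v]. /rifaadefotbauhg/ → rivaadevotbauhg.
Rule 4 (stop-cluster e-epenthesis): /t/ and /b/ form a stop–stop cluster, so [e] is inserted between them. /rivaadevotbauhg/ → rivaadevotebauhg.
Rule 5 (final cluster simplification): /g/ is the second consonant of a word-final cluster /hg/, so it deletes. /rivaadevotebauhg/ → rivaadevotebauh.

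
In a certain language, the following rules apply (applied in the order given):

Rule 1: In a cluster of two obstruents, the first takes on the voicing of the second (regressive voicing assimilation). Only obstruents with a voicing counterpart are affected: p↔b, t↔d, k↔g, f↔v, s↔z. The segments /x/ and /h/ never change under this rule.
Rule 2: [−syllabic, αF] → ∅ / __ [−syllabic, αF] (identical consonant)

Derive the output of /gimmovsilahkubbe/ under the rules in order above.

gimofsilahkube

Rule 1 (regressive voicing assimilation): /v/ precedes the voiceless obstruent /s/, so it devoices to [f] by assimilation. /gimmovsilahkubbe/ → gimmofsilahkubbe.
Rule 2 (degemination): /mm/ is a geminate; the first /m/ deletes. /bb/ is a geminate; the first /b/ deletes. /gimmofsilahkubbe/ → gimofsilahkube.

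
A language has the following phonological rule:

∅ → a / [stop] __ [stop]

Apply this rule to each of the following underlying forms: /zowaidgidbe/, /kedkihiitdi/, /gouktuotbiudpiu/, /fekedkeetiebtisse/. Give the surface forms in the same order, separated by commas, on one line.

/zowaidgidbe/: /d/ and /g/ form a stop–stop cluster, so [a] is inserted between them. /d/ and /b/ form a stop–stop cluster, so [a] is inserted between them. → [zowaidagidabe].
/kedkihiitdi/: /d/ and /k/ form a stop–stop cluster, so [a] is inserted between them. /t/ and /d/ form a stop–stop cluster, so [a] is inserted between them. → [kedakihiitadi].
/gouktuotbiudpiu/: /k/ and /t/ form a stop–stop cluster, so [a] is inserted between them. /t/ and /b/ form a stop–stop cluster, so [a] is inserted between them. /d/ and /p/ form a stop–stop cluster, so [a] is inserted between them. → [goukatuotabiudapiu].
/fekedkeetiebtisse/: /d/ and /k/ form a stop–stop cluster, so [a] is inserted between them. /b/ and /t/ form a stop–stop cluster, so [a] is inserted between them. → [fekedakeetiebatisse].

zowaidagidabe, kedakihiitadi, goukatuotabiudapiu, fekedakeetiebatisse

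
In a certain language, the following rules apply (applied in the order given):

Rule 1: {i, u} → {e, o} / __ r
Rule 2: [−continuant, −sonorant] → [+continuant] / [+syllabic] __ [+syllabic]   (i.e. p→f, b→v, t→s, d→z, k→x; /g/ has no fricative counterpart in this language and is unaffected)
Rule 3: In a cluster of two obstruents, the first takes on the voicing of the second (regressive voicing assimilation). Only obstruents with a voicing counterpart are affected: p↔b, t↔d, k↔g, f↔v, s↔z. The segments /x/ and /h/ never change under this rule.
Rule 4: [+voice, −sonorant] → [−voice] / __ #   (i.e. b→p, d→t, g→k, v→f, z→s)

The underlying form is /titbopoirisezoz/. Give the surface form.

tidbofoerisezos

Rule 1 (pre-rhotic lowering): /i/ is a high vowel immediately before /r/, so it lowers to [e]. /titbopoirisezoz/ → titbopoerisezoz.
Rule 2 (intervocalic spirantization): /p/ is a stop between vowels /o/ and /o/, so it spirantizes to the fricative [f]. /titbopoerisezoz/ → titbofoerisezoz.
Rule 3 (regressive voicing assimilation): /t/ precedes the voiced obstruent /b/, so it voices to [d] by assimilation. /titbofoerisezoz/ → tidbofoerisezoz.
Rule 4 (final devoicing): /z/ is a voiced obstruent in word-final position, so it devoices to [s]. /tidbofoerisezoz/ → tidbofoerisezos.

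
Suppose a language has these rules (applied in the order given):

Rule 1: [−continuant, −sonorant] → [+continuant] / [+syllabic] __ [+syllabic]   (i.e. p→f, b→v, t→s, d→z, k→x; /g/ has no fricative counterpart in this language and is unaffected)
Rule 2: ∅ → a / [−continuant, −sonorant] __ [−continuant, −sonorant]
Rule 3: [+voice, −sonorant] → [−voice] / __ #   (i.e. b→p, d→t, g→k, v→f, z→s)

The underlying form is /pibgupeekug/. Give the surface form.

Rule 1 (intervocalic spirantization): /p/ is a stop between vowels /u/ and /e/, so it spirantizes to the fricative [f]. /k/ is a stop between vowels /e/ and /u/, so it spirantizes to the fricative [x]. /pibgupeekug/ → pibgufeexug.
Rule 2 (stop-cluster a-epenthesis): /b/ and /g/ form a stop–stop cluster, so [a] is inserted between them. /pibgufeexug/ → pibagufeexug.
Rule 3 (final devoicing): /g/ is a voiced obstruent in word-final position, so it devoices to [k]. /pibagufeexug/ → pibagufeexuk.

pibagufeexuk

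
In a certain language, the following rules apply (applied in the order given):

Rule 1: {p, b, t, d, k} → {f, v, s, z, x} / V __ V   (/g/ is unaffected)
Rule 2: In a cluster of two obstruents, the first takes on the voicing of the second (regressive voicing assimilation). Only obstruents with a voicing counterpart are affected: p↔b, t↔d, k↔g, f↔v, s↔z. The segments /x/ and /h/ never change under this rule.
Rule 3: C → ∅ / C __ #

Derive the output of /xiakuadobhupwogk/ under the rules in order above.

Rule 1 (intervocalic spirantization): /k/ is a stop between vowels /a/ and /u/, so it spirantizes to the fricative [x]. /d/ is a stop between vowels /a/ and /o/, so it spirantizes to the fricative [z]. /xiakuadobhupwogk/ → xiaxuazobhupwogk.
Rule 2 (regressive voicing assimilation): /b/ precedes the voiceless obstruent /h/, so it devoices to [p] by assimilation. /g/ precedes the voiceless obstruent /k/, so it devoices to [k] by assimilation. /xiaxuazobhupwogk/ → xiaxuazophupwokk.
Rule 3 (final cluster simplification): /k/ is the second consonant of a word-final cluster /kk/, so it deletes. /xiaxuazophupwokk/ → xiaxuazophupwok.

xiaxuazophupwok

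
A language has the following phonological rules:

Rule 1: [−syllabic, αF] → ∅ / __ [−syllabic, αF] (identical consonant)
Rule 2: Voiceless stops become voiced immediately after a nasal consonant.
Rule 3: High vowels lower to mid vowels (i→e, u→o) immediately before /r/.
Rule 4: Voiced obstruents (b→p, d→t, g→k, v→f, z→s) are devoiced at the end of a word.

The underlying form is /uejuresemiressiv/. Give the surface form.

Rule 1 (degemination): /ss/ is a geminate; the first /s/ deletes. /uejuresemiressiv/ → uejuresemiresiv.
Rule 2 (post-nasal voicing): no segment meets the environment; /uejuresemiresiv/ is unchanged.
Rule 3 (pre-rhotic lowering): /u/ is a high vowel immediately before /r/, so it lowers to [o]. /i/ is a high vowel immediately before /r/, so it lowers to [e]. /uejuresemiresiv/ → uejoresemeresiv.
Rule 4 (final devoicing): /v/ is a voiced obstruent in word-final position, so it devoices to [f]. /uejoresemeresiv/ → uejoresemeresif.

uejoresemeresif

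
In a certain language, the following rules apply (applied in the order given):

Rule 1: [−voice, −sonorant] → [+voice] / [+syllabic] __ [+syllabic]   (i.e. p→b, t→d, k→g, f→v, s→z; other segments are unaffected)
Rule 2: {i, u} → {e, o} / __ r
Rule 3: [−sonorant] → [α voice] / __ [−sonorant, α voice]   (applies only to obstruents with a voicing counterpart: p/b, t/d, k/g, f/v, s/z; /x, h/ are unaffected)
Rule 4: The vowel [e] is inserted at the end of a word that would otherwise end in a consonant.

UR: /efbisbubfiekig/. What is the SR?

Rule 1 (intervocalic voicing): /k/ is a voiceless obstruent between vowels /e/ and /i/, so it voices to [g]. /efbisbubfiekig/ → efbisbubfiegig.
Rule 2 (pre-rhotic lowering): no segment meets the environment; /efbisbubfiegig/ is unchanged.
Rule 3 (regressive voicing assimilation): /f/ precedes the voiced obstruent /b/, so it voices to [v] by assimilation. /s/ precedes the voiced obstruent /b/, so it voices to [z] by assimilation. /b/ precedes the voiceless obstruent /f/, so it devoices to [p] by assimilation. /efbisbubfiegig/ → evbizbupfiegig.
Rule 4 (final e-epenthesis): the form ends in the consonant /g/, so [e] is inserted word-finally. /evbizbupfiegig/ → evbizbupfiegige.

evbizbupfiegige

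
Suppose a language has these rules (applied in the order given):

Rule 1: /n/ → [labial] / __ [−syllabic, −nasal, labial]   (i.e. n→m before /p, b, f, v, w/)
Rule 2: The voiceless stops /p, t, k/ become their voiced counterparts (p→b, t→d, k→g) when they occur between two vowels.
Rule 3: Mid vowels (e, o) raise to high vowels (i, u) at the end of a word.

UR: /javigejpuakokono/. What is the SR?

Rule 1 (nasal place assimilation): no segment meets the environment; /javigejpuakokono/ is unchanged.
Rule 2 (intervocalic voicing): /k/ is a voiceless stop between vowels /a/ and /o/, so it voices to [g]. /k/ is a voiceless stop between vowels /o/ and /o/, so it voices to [g]. /javigejpuakokono/ → javigejpuagogono.
Rule 3 (final vowel raising): /o/ is a mid vowel in word-final position, so it raises to [u]. /javigejpuagogono/ → javigejpuagogonu.

javigejpuagogonu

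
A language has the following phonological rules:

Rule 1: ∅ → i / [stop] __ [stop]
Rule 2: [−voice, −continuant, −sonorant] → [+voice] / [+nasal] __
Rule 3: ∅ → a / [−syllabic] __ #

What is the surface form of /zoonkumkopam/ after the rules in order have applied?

zoongumgopama

Rule 1 (stop-cluster i-epenthesis): no segment meets the environment; /zoonkumkopam/ is unchanged.
Rule 2 (post-nasal voicing): /k/ is a voiceless stop immediately after the nasal /n/, so it voices to [g]. /k/ is a voiceless stop immediately after the nasal /m/, so it voices to [g]. /zoonkumkopam/ → zoongumgopam.
Rule 3 (final a-epenthesis): the form ends in the consonant /m/, so [a] is inserted word-finally. /zoongumgopam/ → zoongumgopama.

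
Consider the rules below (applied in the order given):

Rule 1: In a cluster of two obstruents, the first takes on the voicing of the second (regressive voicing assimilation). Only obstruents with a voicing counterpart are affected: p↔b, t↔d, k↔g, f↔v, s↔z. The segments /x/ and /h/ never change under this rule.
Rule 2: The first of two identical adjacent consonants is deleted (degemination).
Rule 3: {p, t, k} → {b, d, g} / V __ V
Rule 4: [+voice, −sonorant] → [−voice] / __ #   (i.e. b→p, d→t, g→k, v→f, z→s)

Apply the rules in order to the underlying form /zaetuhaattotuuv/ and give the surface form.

Rule 1 (regressive voicing assimilation): no segment meets the environment; /zaetuhaattotuuv/ is unchanged.
Rule 2 (degemination): /tt/ is a geminate; the first /t/ deletes. /zaetuhaattotuuv/ → zaetuhaatotuuv.
Rule 3 (intervocalic voicing): /t/ is a voiceless stop between vowels /e/ and /u/, so it voices to [d]. /t/ is a voiceless stop between vowels /a/ and /o/, so it voices to [d]. /t/ is a voiceless stop between vowels /o/ and /u/, so it voices to [d]. /zaetuhaatotuuv/ → zaeduhaadoduuv.
Rule 4 (final devoicing): /v/ is a voiced obstruent in word-final position, so it devoices to [f]. /zaeduhaadoduuv/ → zaeduhaadoduuf.

zaeduhaadoduuf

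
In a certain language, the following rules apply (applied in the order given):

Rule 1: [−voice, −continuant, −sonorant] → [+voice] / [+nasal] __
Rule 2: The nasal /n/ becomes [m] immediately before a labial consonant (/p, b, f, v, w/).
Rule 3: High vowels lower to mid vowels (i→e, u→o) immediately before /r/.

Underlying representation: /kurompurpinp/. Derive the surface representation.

Rule 1 (post-nasal voicing): /p/ is a voiceless stop immediately after the nasal /m/, so it voices to [b]. /p/ is a voiceless stop immediately after the nasal /n/, so it voices to [b]. /kurompurpinp/ → kuromburpinb.
Rule 2 (nasal place assimilation): /n/ precedes the labial consonant /b/, so it assimilates in place to [m]. /kuromburpinb/ → kuromburpimb.
Rule 3 (pre-rhotic lowering): /u/ is a high vowel immediately before /r/, so it lowers to [o]. /u/ is a high vowel immediately before /r/, so it lowers to [o]. /kuromburpimb/ → koromborpimb.

koromborpimb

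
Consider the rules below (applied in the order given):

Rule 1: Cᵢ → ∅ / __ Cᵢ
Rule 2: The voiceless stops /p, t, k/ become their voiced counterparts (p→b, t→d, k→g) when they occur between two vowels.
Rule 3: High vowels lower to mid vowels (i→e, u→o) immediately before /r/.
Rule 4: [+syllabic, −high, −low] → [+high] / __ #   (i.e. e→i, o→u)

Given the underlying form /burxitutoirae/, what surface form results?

borxidudoerai

Rule 1 (degemination): no segment meets the environment; /burxitutoirae/ is unchanged.
Rule 2 (intervocalic voicing): /t/ is a voiceless stop between vowels /i/ and /u/, so it voices to [d]. /t/ is a voiceless stop between vowels /u/ and /o/, so it voices to [d]. /burxitutoirae/ → burxidudoirae.
Rule 3 (pre-rhotic lowering): /u/ is a high vowel immediately before /r/, so it lowers to [o]. /i/ is a high vowel immediately before /r/, so it lowers to [e]. /burxidudoirae/ → borxidudoerae.
Rule 4 (final vowel raising): /e/ is a mid vowel in word-final position, so it raises to [i]. /borxidudoerae/ → borxidudoerai.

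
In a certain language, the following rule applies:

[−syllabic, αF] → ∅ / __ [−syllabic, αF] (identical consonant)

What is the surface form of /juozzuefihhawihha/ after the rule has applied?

juozuefihawiha

/zz/ is a geminate; the first /z/ deletes.
/hh/ is a geminate; the first /h/ deletes.
/hh/ is a geminate; the first /h/ deletes.
The other instances of /j/, /z/, /f/, /h/, /w/ do not occur in the required environment and remain unchanged.
Surface form: [juozuefihawiha].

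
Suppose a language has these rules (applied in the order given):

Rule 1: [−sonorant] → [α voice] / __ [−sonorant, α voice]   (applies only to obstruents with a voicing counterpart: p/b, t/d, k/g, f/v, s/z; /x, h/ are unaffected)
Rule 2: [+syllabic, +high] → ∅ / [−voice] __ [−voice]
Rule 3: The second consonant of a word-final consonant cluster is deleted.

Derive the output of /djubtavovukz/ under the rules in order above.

Rule 1 (regressive voicing assimilation): /b/ precedes the voiceless obstruent /t/, so it devoices to [p] by assimilation. /k/ precedes the voiced obstruent /z/, so it voices to [g] by assimilation. /djubtavovukz/ → djuptavovugz.
Rule 2 (high vowel syncope): no segment meets the environment; /djuptavovugz/ is unchanged.
Rule 3 (final cluster simplification): /z/ is the second consonant of a word-final cluster /gz/, so it deletes. /djuptavovugz/ → djuptavovug.

djuptavovug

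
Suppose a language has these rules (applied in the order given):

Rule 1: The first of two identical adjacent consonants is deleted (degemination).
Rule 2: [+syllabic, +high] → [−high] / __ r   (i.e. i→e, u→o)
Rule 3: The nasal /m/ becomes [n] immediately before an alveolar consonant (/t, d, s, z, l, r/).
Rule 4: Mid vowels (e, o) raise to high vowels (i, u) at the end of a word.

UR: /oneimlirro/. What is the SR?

oneinleru

Rule 1 (degemination): /rr/ is a geminate; the first /r/ deletes. /oneimlirro/ → oneimliro.
Rule 2 (pre-rhotic lowering): /i/ is a high vowel immediately before /r/, so it lowers to [e]. /oneimliro/ → oneimlero.
Rule 3 (nasal place assimilation): /m/ precedes the alveolar consonant /l/, so it assimilates in place to [n]. /oneimlero/ → oneinlero.
Rule 4 (final vowel raising): /o/ is a mid vowel in word-final position, so it raises to [u]. /oneinlero/ → oneinleru.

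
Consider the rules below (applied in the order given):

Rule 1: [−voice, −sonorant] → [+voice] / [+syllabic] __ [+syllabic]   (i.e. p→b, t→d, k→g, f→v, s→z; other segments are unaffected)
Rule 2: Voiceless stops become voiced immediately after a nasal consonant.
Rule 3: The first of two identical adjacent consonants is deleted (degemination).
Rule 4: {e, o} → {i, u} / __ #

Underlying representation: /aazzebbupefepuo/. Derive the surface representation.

Rule 1 (intervocalic voicing): /p/ is a voiceless obstruent between vowels /u/ and /e/, so it voices to [b]. /f/ is a voiceless obstruent between vowels /e/ and /e/, so it voices to [v]. /p/ is a voiceless obstruent between vowels /e/ and /u/, so it voices to [b]. /aazzebbupefepuo/ → aazzebbubevebuo.
Rule 2 (post-nasal voicing): no segment meets the environment; /aazzebbubevebuo/ is unchanged.
Rule 3 (degemination): /zz/ is a geminate; the first /z/ deletes. /bb/ is a geminate; the first /b/ deletes. /aazzebbubevebuo/ → aazebubevebuo.
Rule 4 (final vowel raising): /o/ is a mid vowel in word-final position, so it raises to [u]. /aazebubevebuo/ → aazebubevebuu.

aazebubevebuu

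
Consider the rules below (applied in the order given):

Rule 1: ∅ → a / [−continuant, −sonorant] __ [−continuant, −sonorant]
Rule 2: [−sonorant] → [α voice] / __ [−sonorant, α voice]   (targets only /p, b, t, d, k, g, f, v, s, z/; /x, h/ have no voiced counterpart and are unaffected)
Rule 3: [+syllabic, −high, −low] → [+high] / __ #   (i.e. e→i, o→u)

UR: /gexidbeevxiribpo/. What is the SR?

gexidabeefxiribapu

Rule 1 (stop-cluster a-epenthesis): /d/ and /b/ form a stop–stop cluster, so [a] is inserted between them. /b/ and /p/ form a stop–stop cluster, so [a] is inserted between them. /gexidbeevxiribpo/ → gexidabeevxiribapo.
Rule 2 (regressive voicing assimilation): /v/ precedes the voiceless obstruent /x/, so it devoices to [f] by assimilation. /gexidabeevxiribapo/ → gexidabeefxiribapo.
Rule 3 (final vowel raising): /o/ is a mid vowel in word-final position, so it raises to [u]. /gexidabeefxiribapo/ → gexidabeefxiribapu.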